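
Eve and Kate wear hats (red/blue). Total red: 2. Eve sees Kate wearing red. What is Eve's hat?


Total red = 2, Kate = red
Red accounted for: 1
Remaining for Eve: 1
Eve's hat is red.

red


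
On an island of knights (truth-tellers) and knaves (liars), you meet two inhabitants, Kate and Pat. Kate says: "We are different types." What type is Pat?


Kate says: "We are different types."
Case 1: Kate is a Knight (truth-teller)
  Statement is true → they ARE different → Pat is a Knave
Case 2: Kate is a Knave (liar)
  Statement is false → they are NOT different → Pat is a Knave
In both cases, Pat is a Knave.

Knave


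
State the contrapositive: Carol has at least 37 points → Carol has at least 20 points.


Original: If Carol has at least 37 points, then Carol has at least 20 points
Contrapositive: If ¬Q, then ¬P
Negate Q: not (Carol has at least 20 points)
Negate P: not (Carol has at least 37 points)

If not (Carol has at least 20 points), then not (Carol has at least 37 points).


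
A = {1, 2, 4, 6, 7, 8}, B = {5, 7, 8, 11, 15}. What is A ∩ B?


A = {1, 2, 4, 6, 7, 8}
B = {5, 7, 8, 11, 15}
Operation: intersection
Elements in both: 7, 8

{7, 8}


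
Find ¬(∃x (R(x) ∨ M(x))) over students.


Original: ∃x (R(x) ∨ M(x))
Rule: ¬∀→∃, ¬∃→∀, negate predicate.
Negation: ∀x (¬R(x) ∧ ¬M(x))

∀x (¬R(x) ∧ ¬M(x))


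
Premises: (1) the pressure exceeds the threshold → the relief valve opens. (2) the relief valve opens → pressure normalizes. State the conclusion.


Hypothetical syllogism: P → Q, Q → R ⊢ P → R
Premise 1: the pressure exceeds the threshold → the relief valve opens
Premise 2: the relief valve opens → pressure normalizes
Chain the implications: the middle term (the relief valve opens) links the two.
Conclusion: If the pressure exceeds the threshold, then pressure normalizes.

If the pressure exceeds the threshold, then pressure normalizes.


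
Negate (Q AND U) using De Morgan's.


De Morgan's law: ¬(P ∧ Q) ≡ ¬P ∨ ¬Q
¬(Q ∧ U) = ¬Q ∨ ¬U

¬Q ∨ ¬U


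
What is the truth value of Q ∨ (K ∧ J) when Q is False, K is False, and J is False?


Q = False, K = False, J = False
Step 1: K ∧ J = False AND False = False
Step 2: Q ∨ False = False OR False = False
AND evaluated first (higher precedence); then OR applied.

False


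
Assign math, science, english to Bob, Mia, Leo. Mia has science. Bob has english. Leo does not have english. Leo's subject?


From clues:
  Bob → english
  Mia → science
By elimination, Leo gets the remaining.

math


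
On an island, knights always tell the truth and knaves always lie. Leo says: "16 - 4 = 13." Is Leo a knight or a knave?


Statement: "16 - 4 = 13."
Actual: 16 - 4 = 12
Claimed: 13
Statement is FALSE → Leo lies → Knave

Knave


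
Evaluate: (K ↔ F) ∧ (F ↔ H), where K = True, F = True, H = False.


K = True, F = True, H = False
Step 1: K ↔ F is true when K and F have the same value. Result: True
Step 2: F ↔ H is true when F and H have the same value. Result: False
Step 3: True ∧ False = False

False


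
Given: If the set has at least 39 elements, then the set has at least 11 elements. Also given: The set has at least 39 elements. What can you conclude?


Modus ponens: P → Q, P ⊢ Q
P: the set has at least 39 elements
Q: the set has at least 11 elements
We have P → Q and P is true.
By modus ponens, Q must be true.

The set has at least 11 elements


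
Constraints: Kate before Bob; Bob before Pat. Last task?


Constraints: Kate before Bob; Bob before Pat
The last task can have nothing scheduled after it, so it must never appear on the left of a 'before'.
Tasks appearing before some other task: Kate, Bob.
The only task not in that list is Pat → it is last.

Pat


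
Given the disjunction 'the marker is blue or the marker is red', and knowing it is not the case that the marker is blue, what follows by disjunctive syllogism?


Disjunctive syllogism: P ∨ Q, ¬P ⊢ Q
Disjunction: the marker is blue ∨ the marker is red
We know it is not the case that the marker is blue.
By disjunctive syllogism, the other disjunct must be true.

The marker is red


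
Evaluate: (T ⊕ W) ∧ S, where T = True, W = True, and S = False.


T = True, W = True, S = False
Step 1: T ⊕ W = True XOR True = False
Step 2: False ∧ S = False AND False = False
XOR true when exactly one of T,W is true; then AND with S.

False


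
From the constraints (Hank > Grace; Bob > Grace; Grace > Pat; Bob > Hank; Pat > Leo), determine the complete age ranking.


Constraints: Hank > Grace; Bob > Grace; Grace > Pat; Bob > Hank; Pat > Leo
Method: at each step, the next-highest is the one remaining person who never appears on the smaller side of a constraint between remaining people.
  Step 1: remaining {Leo, Pat, Hank, Grace, Bob}; on the smaller side: {Leo, Pat, Hank, Grace} → Bob is next (Bob > Grace; Bob > Hank).
  Step 2: remaining {Leo, Pat, Hank, Grace}; on the smaller side: {Leo, Pat, Grace} → Hank is next (Hank > Grace).
  Step 3: remaining {Leo, Pat, Grace}; on the smaller side: {Leo, Pat} → Grace is next (Grace > Pat).
  Step 4: remaining {Leo, Pat}; on the smaller side: {Leo} → Pat is next (Pat > Leo).
  Step 5: only Leo remains → lowest.
Final ranking (highest to lowest):

Bob > Hank > Grace > Pat > Leo


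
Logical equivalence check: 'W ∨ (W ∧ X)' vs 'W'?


Expression 1: W ∨ (W ∧ X)
Expression 2: W
Truth table (W X | Expr1 Expr2):
  T T |   T     T
  T F |   T     T
  F T |   F     F
  F F |   F     F
All 4 rows agree, so the expressions are logically equivalent.

Yes


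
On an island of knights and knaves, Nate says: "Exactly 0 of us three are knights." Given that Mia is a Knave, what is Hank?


Nate claims exactly 0 knights among Nate, Mia, Hank.
Given: Mia is a Knave.

Case 1: Nate is a Knight (tells truth)
  Then exactly 0 of the three are knights.
  Counting Nate, Mia: 1 knight(s) so far. Need -1 more → impossible.
Case 2: Nate is a Knave (lies)
  Then the count is NOT 0.
  If Hank = Knave, count = 0 = 0 → claim would be true, contradicts lie.
  If Hank = Knight, count = 1 ≠ 0 → lie confirmed ✓

Hank is a Knight.

Knight


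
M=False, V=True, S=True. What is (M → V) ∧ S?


M = False, V = True, S = True
Expression: (M → V) ∧ S
Step 1: M → V = False → True (false only if M=True, V=False) = True
Step 2: (True) ∧ S = True AND True = True

True


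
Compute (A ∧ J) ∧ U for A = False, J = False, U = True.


A = False, J = False, U = True
Step 1: A ∧ J = False AND False = False
Step 2: False ∧ U = False AND True = False
AND is true only when ALL operands are true.

False


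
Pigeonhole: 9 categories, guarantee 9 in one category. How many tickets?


Pigeonhole: to guarantee k in one of n categories, need (k-1)×n + 1.
k = 9, n = 9
Minimum = (9-1) × 9 + 1 = 8 × 9 + 1

73


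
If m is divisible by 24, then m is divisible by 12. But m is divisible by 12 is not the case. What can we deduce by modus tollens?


Modus tollens: P → Q, ¬Q ⊢ ¬P
P: m is divisible by 24
Q: m is divisible by 12
We have P → Q and Q is false.
By modus tollens, P must be false.

It is not the case that m is divisible by 24


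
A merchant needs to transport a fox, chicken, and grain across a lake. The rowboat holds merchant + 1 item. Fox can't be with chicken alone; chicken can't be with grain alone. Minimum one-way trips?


1. merchant+chicken → 2. merchant ← 3. merchant+fox → 4. merchant+chicken ← 5. merchant+grain → 6. merchant ← 7. merchant+chicken →
Minimum trips = 7

7


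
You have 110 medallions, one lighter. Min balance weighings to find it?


Each weighing has 3 outcomes (left heavy / balance / right heavy), so k weighings distinguish at most 3^k cases; splitting into three near-equal groups achieves this.
Need 3^k ≥ 110: 3^4 = 81 < 110 ≤ 3^5 = 243
k = ⌈log₃(110)⌉ = 5

5


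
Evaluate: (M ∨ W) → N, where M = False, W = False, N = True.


M = False, W = False, N = True
Step 1: M ∨ W = False OR False = False
Step 2: (False) → N: false only when antecedent=True and N=False.
Result: True

True


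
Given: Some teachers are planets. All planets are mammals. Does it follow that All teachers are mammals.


Premise 1: Some teachers are planets.
Premise 2: All planets are mammals.
Conclusion: All teachers are mammals.
Fallacy: illicit minor. The minor term (teachers) is distributed in the conclusion ('All teachers ...') but undistributed in its premise ('Some teachers are planets' doesn't cover all teachers).
Only 'Some teachers are mammals' follows, not 'All'.

Invalid


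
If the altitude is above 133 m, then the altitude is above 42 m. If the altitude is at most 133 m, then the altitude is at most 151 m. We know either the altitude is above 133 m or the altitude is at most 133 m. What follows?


Constructive dilemma: (P → Q) ∧ (R → S), P ∨ R ⊢ Q ∨ S
Premise 1: the altitude is above 133 m → the altitude is above 42 m
Premise 2: the altitude is at most 133 m → the altitude is at most 151 m
Premise 3: the altitude is above 133 m ∨ the altitude is at most 133 m
Case 1: Assuming the altitude is above 133 m, then by Premise 1, the altitude is above 42 m.
Case 2: Assuming the altitude is at most 133 m, then by Premise 2, the altitude is at most 151 m.
Since one of the altitude is above 133 m or the altitude is at most 133 m must hold, we get the altitude is above 42 m or the altitude is at most 151 m.

The altitude is above 42 m or the altitude is at most 151 m.


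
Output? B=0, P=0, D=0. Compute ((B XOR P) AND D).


B XOR P = 0^0 = 0
0 AND 0 = 0

0


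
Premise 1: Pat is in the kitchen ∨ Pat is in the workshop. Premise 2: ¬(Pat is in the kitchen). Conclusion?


Disjunctive syllogism: P ∨ Q, ¬P ⊢ Q
Disjunction: Pat is in the kitchen ∨ Pat is in the workshop
We know it is not the case that Pat is in the kitchen.
By disjunctive syllogism, the other disjunct must be true.

Pat is in the workshop


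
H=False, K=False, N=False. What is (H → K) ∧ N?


H = False, K = False, N = False
Expression: (H → K) ∧ N
Step 1: H → K = False → False (false only if H=True, K=False) = True
Step 2: (True) ∧ N = True AND False = False

False


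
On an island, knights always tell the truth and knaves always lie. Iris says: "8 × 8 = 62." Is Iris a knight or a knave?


Statement: "8 × 8 = 62."
Actual: 8 × 8 = 64
Claimed: 62
Statement is FALSE → Iris lies → Knave

Knave


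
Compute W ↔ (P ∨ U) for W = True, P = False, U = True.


W = True, P = False, U = True
Step 1: P ∨ U = False OR True = True
Step 2: W ↔ (True): true when both sides have same truth value.
Result: True ↔ True = True

True


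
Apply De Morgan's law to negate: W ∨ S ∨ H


De Morgan's law: ¬(P ∨ Q ∨ R) ≡ ¬P ∧ ¬Q ∧ ¬R
¬(W ∨ S ∨ H) = ¬W ∧ ¬S ∧ ¬H

¬W ∧ ¬S ∧ ¬H


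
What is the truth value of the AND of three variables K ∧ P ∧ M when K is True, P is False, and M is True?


K = True, P = False, M = True
Step 1: K ∧ P = True AND False = False
Step 2: (False) ∧ M = (False) AND True = False
AND is true only when ALL operands are true.

False


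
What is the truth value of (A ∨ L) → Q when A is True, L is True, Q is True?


A = True, L = True, Q = True
Step 1: A ∨ L = True OR True = True
Step 2: (True) → Q: false only when antecedent=True and Q=False.
Result: True

True


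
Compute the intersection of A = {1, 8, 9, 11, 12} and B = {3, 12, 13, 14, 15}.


A = {1, 8, 9, 11, 12}
B = {3, 12, 13, 14, 15}
Operation: intersection
Elements in both: 12

{12}


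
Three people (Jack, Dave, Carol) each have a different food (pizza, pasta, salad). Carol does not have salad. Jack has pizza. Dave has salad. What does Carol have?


From clues:
  Jack → pizza
  Dave → salad
By elimination, Carol gets the remaining.

pasta


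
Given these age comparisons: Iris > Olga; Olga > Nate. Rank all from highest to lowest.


Constraints: Iris > Olga; Olga > Nate
Method: at each step, the next-highest is the one remaining person who never appears on the smaller side of a constraint between remaining people.
  Step 1: remaining {Nate, Olga, Iris}; on the smaller side: {Nate, Olga} → Iris is next (Iris > Olga).
  Step 2: remaining {Nate, Olga}; on the smaller side: {Nate} → Olga is next (Olga > Nate).
  Step 3: only Nate remains → lowest.
Final ranking (highest to lowest):

Iris > Olga > Nate


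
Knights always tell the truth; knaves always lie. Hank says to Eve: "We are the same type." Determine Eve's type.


Hank says: "We are the same type."
Case 1: Hank is a Knight (truth-teller)
  Statement is true → they ARE the same → Eve is also a Knight
Case 2: Hank is a Knave (liar)
  Statement is false → they are NOT the same → Eve is a Knight
In both cases, Eve is a Knight.

Knight


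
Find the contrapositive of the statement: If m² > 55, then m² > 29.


Original: If m² > 55, then m² > 29
Contrapositive: If ¬Q, then ¬P
Negate Q: not (m² > 29)
Negate P: not (m² > 55)

If not (m² > 29), then not (m² > 55).


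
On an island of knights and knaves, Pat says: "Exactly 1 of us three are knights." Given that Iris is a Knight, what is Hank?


Pat claims exactly 1 knights among Pat, Iris, Hank.
Given: Iris is a Knight.

Case 1: Pat is a Knight (tells truth)
  Then exactly 1 of the three are knights.
  Counting Pat, Iris: 2 knight(s) so far. Need -1 more → impossible.
Case 2: Pat is a Knave (lies)
  Then the count is NOT 1.
  If Hank = Knave, count = 1 = 1 → claim would be true, contradicts lie.
  If Hank = Knight, count = 2 ≠ 1 → lie confirmed ✓

Hank is a Knight.

Knight


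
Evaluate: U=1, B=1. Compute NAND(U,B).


U AND B = 1
NOT(1) = 0

0


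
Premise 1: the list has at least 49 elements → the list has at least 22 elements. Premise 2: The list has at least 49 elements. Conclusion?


Modus ponens: P → Q, P ⊢ Q
P: the list has at least 49 elements
Q: the list has at least 22 elements
We have P → Q and P is true.
By modus ponens, Q must be true.

The list has at least 22 elements


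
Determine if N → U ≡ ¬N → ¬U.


Expression 1: N → U
Expression 2: ¬N → ¬U
Truth table (N U | Expr1 Expr2):
  T T |   T     T
  T F |   F     T   ← differ
  F T |   T     F   ← differ
  F F |   T     T
Counterexample: N=T, U=F gives Expr1 = F but Expr2 = T, so the expressions are NOT logically equivalent.

No


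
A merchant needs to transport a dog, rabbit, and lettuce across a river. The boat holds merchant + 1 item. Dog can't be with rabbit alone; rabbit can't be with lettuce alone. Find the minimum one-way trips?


1. merchant+rabbit → 2. merchant ← 3. merchant+dog → 4. merchant+rabbit ← 5. merchant+lettuce → 6. merchant ← 7. merchant+rabbit →
Minimum trips = 7

7


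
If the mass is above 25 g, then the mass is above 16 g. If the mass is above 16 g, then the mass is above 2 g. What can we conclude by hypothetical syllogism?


Hypothetical syllogism: P → Q, Q → R ⊢ P → R
Premise 1: the mass is above 25 g → the mass is above 16 g
Premise 2: the mass is above 16 g → the mass is above 2 g
Chain the implications: the middle term (the mass is above 16 g) links the two.
Conclusion: If the mass is above 25 g, then the mass is above 2 g.

If the mass is above 25 g, then the mass is above 2 g.


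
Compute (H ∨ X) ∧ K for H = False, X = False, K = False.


H = False, X = False, K = False
Step 1: H ∨ X = False OR False = False
Step 2: False ∧ K = False AND False = False
OR is true when at least one operand is true; AND requires both.

False


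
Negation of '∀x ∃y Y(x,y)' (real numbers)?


Original: ∀x ∃y Y(x,y)
Rule: ¬∀→∃, ¬∃→∀, negate predicate.
Negation: ∃x ∀y ¬Y(x,y)

∃x ∀y ¬Y(x,y)


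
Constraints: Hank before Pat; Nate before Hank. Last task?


Constraints: Hank before Pat; Nate before Hank
The last task can have nothing scheduled after it, so it must never appear on the left of a 'before'.
Tasks appearing before some other task: Hank, Nate.
The only task not in that list is Pat → it is last.

Pat


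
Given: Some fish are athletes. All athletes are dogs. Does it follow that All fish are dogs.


Premise 1: Some fish are athletes.
Premise 2: All athletes are dogs.
Conclusion: All fish are dogs.
Fallacy: illicit minor. The minor term (fish) is distributed in the conclusion ('All fish ...') but undistributed in its premise ('Some fish are athletes' doesn't cover all fish).
Only 'Some fish are dogs' follows, not 'All'.

Invalid


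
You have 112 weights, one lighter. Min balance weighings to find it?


Each weighing has 3 outcomes (left heavy / balance / right heavy), so k weighings distinguish at most 3^k cases; splitting into three near-equal groups achieves this.
Need 3^k ≥ 112: 3^4 = 81 < 112 ≤ 3^5 = 243
k = ⌈log₃(112)⌉ = 5

5


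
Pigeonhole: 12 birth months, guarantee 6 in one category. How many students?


Pigeonhole: to guarantee k in one of n categories, need (k-1)×n + 1.
k = 6, n = 12
Minimum = (6-1) × 12 + 1 = 5 × 12 + 1

61


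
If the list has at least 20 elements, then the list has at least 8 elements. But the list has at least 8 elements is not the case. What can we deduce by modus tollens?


Modus tollens: P → Q, ¬Q ⊢ ¬P
P: the list has at least 20 elements
Q: the list has at least 8 elements
We have P → Q and Q is false.
By modus tollens, P must be false.

It is not the case that the list has at least 20 elements


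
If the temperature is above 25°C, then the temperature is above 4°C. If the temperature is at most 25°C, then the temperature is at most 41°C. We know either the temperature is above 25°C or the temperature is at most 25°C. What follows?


Constructive dilemma: (P → Q) ∧ (R → S), P ∨ R ⊢ Q ∨ S
Premise 1: the temperature is above 25°C → the temperature is above 4°C
Premise 2: the temperature is at most 25°C → the temperature is at most 41°C
Premise 3: the temperature is above 25°C ∨ the temperature is at most 25°C
Case 1: Assuming the temperature is above 25°C, then by Premise 1, the temperature is above 4°C.
Case 2: Assuming the temperature is at most 25°C, then by Premise 2, the temperature is at most 41°C.
Since one of the temperature is above 25°C or the temperature is at most 25°C must hold, we get the temperature is above 4°C or the temperature is at most 41°C.

The temperature is above 4°C or the temperature is at most 41°C.


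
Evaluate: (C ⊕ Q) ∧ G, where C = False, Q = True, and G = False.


C = False, Q = True, G = False
Step 1: C ⊕ Q = False XOR True = True
Step 2: True ∧ G = True AND False = False
XOR true when exactly one of C,Q is true; then AND with G.

False


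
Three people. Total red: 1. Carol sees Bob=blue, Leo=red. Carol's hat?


Total red = 1, seen red = 1
Own red = 1 - 1 = 0
Carol's hat is blue.

blue


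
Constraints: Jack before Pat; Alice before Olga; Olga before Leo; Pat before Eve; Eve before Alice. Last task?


Constraints: Jack before Pat; Alice before Olga; Olga before Leo; Pat before Eve; Eve before Alice
The last task can have nothing scheduled after it, so it must never appear on the left of a 'before'.
Tasks appearing before some other task: Jack, Alice, Olga, Pat, Eve.
The only task not in that list is Leo → it is last.

Leo


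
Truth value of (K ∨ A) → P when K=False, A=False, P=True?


K = False, A = False, P = True
Expression: (K ∨ A) → P
Step 1: K ∨ A = False OR False = False
Step 2: (False) → P = False → True (false only if antecedent True and consequent False) = True

True


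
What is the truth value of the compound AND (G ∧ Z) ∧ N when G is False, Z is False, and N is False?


G = False, Z = False, N = False
Step 1: G ∧ Z = False AND False = False
Step 2: False ∧ N = False AND False = False
AND is true only when ALL operands are true.

False


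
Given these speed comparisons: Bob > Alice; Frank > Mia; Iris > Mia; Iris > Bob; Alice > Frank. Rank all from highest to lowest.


Constraints: Bob > Alice; Frank > Mia; Iris > Mia; Iris > Bob; Alice > Frank
Method: at each step, the next-highest is the one remaining person who never appears on the smaller side of a constraint between remaining people.
  Step 1: remaining {Alice, Iris, Mia, Bob, Frank}; on the smaller side: {Alice, Mia, Bob, Frank} → Iris is next (Iris > Mia; Iris > Bob).
  Step 2: remaining {Alice, Mia, Bob, Frank}; on the smaller side: {Alice, Mia, Frank} → Bob is next (Bob > Alice).
  Step 3: remaining {Alice, Mia, Frank}; on the smaller side: {Mia, Frank} → Alice is next (Alice > Frank).
  Step 4: remaining {Mia, Frank}; on the smaller side: {Mia} → Frank is next (Frank > Mia).
  Step 5: only Mia remains → lowest.
Final ranking (highest to lowest):

Iris > Bob > Alice > Frank > Mia


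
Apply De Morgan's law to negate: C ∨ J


De Morgan's law: ¬(P ∨ Q) ≡ ¬P ∧ ¬Q
¬(C ∨ J) = ¬C ∧ ¬J

¬C ∧ ¬J


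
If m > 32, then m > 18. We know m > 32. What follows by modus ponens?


Modus ponens: P → Q, P ⊢ Q
P: m > 32
Q: m > 18
We have P → Q and P is true.
By modus ponens, Q must be true.

m > 18


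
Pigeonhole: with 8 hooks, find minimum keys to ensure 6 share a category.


Pigeonhole: to guarantee k in one of n categories, need (k-1)×n + 1.
k = 6, n = 8
Minimum = (6-1) × 8 + 1 = 5 × 8 + 1

41


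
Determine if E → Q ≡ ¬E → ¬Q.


Expression 1: E → Q
Expression 2: ¬E → ¬Q
Truth table (E Q | Expr1 Expr2):
  T T |   T     T
  T F |   F     T   ← differ
  F T |   T     F   ← differ
  F F |   T     T
Counterexample: E=T, Q=F gives Expr1 = F but Expr2 = T, so the expressions are NOT logically equivalent.

No


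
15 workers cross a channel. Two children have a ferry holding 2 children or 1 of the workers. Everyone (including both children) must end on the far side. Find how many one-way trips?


Per crossing of one of the workers: children→, one←, one of the workers→, one← = 4 trips
15 × 4 = 60, + 1 final children→ = 61
Minimum trips = 61

61


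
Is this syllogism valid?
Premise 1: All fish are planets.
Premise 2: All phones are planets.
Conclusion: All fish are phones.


Premise 1: All fish are planets.
Premise 2: All phones are planets.
Conclusion: All fish are phones.
Fallacy: undistributed middle. planets is predicate in both.
Counterexample: fish and phones could be disjoint subsets of planets.

Invalid


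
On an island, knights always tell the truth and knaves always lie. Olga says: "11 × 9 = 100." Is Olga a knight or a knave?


Statement: "11 × 9 = 100."
Actual: 11 × 9 = 99
Claimed: 100
Statement is FALSE → Olga lies → Knave

Knave


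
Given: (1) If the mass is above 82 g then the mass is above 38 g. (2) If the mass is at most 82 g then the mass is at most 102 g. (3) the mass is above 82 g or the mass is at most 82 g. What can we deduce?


Constructive dilemma: (P → Q) ∧ (R → S), P ∨ R ⊢ Q ∨ S
Premise 1: the mass is above 82 g → the mass is above 38 g
Premise 2: the mass is at most 82 g → the mass is at most 102 g
Premise 3: the mass is above 82 g ∨ the mass is at most 82 g
Case 1: Assuming the mass is above 82 g, then by Premise 1, the mass is above 38 g.
Case 2: Assuming the mass is at most 82 g, then by Premise 2, the mass is at most 102 g.
Since one of the mass is above 82 g or the mass is at most 82 g must hold, we get the mass is above 38 g or the mass is at most 102 g.

The mass is above 38 g or the mass is at most 102 g.


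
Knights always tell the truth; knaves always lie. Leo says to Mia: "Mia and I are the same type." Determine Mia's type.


Leo says: "Mia and I are the same type."
Case 1: Leo is a Knight (truth-teller)
  Statement is true → they ARE the same → Mia is also a Knight
Case 2: Leo is a Knave (liar)
  Statement is false → they are NOT the same → Mia is a Knight
In both cases, Mia is a Knight.

Knight


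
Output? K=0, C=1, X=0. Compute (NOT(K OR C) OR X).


K OR C = 1
NOT(1) = 0
0 OR 0 = 0

0


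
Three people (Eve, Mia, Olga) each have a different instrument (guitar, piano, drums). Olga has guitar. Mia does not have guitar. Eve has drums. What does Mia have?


From clues:
  Olga → guitar
  Eve → drums
By elimination, Mia gets the remaining.

piano


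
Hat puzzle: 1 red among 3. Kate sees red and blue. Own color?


Total red = 1, seen red = 1
Own red = 1 - 1 = 0
Kate's hat is blue.

blue


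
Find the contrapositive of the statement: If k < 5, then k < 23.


Original: If k < 5, then k < 23
Contrapositive: If ¬Q, then ¬P
Negate Q: not (k < 23)
Negate P: not (k < 5)

If not (k < 23), then not (k < 5).


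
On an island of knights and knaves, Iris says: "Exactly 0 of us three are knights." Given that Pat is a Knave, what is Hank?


Iris claims exactly 0 knights among Iris, Pat, Hank.
Given: Pat is a Knave.

Case 1: Iris is a Knight (tells truth)
  Then exactly 0 of the three are knights.
  Counting Iris, Pat: 1 knight(s) so far. Need -1 more → impossible.
Case 2: Iris is a Knave (lies)
  Then the count is NOT 0.
  If Hank = Knave, count = 0 = 0 → claim would be true, contradicts lie.
  If Hank = Knight, count = 1 ≠ 0 → lie confirmed ✓

Hank is a Knight.

Knight


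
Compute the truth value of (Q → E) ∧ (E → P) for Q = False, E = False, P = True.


Q = False, E = False, P = True
Step 1: Q → E is false only when Q=True and E=False. Result: True
Step 2: E → P is false only when E=True and P=False. Result: True
Step 3: True ∧ True = True

True


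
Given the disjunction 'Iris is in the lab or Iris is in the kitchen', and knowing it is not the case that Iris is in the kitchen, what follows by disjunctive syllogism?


Disjunctive syllogism: P ∨ Q, ¬P ⊢ Q
Disjunction: Iris is in the lab ∨ Iris is in the kitchen
We know it is not the case that Iris is in the kitchen.
By disjunctive syllogism, the other disjunct must be true.

Iris is in the lab


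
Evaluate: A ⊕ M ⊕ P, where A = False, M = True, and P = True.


A = False, M = True, P = True
Step 1: A ⊕ M = False XOR True = True
Step 2: True ⊕ P = True XOR True = False
XOR is true when an odd number of operands are true.

False


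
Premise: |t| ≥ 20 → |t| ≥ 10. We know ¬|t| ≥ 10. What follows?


Modus tollens: P → Q, ¬Q ⊢ ¬P
P: |t| ≥ 20
Q: |t| ≥ 10
We have P → Q and Q is false.
By modus tollens, P must be false.

It is not the case that |t| ≥ 20


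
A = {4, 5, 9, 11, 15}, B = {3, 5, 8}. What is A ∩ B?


A = {4, 5, 9, 11, 15}
B = {3, 5, 8}
Operation: intersection
Elements in both: 5

{5}


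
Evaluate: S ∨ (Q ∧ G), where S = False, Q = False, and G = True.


S = False, Q = False, G = True
Step 1: Q ∧ G = False AND True = False
Step 2: S ∨ False = False OR False = False
AND evaluated first (higher precedence); then OR applied.

False


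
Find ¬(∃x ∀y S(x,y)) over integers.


Original: ∃x ∀y S(x,y)
Rule: ¬∀→∃, ¬∃→∀, negate predicate.
Negation: ∀x ∃y ¬S(x,y)

∀x ∃y ¬S(x,y)


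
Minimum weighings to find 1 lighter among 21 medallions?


Each weighing has 3 outcomes (left heavy / balance / right heavy), so k weighings distinguish at most 3^k cases; splitting into three near-equal groups achieves this.
Need 3^k ≥ 21: 3^2 = 9 < 21 ≤ 3^3 = 27
k = ⌈log₃(21)⌉ = 3

3


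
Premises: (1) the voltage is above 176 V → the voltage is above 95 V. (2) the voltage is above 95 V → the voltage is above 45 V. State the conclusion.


Hypothetical syllogism: P → Q, Q → R ⊢ P → R
Premise 1: the voltage is above 176 V → the voltage is above 95 V
Premise 2: the voltage is above 95 V → the voltage is above 45 V
Chain the implications: the middle term (the voltage is above 95 V) links the two.
Conclusion: If the voltage is above 176 V, then the voltage is above 45 V.

If the voltage is above 176 V, then the voltage is above 45 V.


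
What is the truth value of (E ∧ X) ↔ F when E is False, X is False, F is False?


E = False, X = False, F = False
Step 1: E ∧ X = False AND False = False
Step 2: (False) ↔ F: true when both sides have same truth value.
Result: False ↔ False = True

True


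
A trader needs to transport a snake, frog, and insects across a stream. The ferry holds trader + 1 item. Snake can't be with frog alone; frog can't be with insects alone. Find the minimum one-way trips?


1. trader+frog → 2. trader ← 3. trader+snake → 4. trader+frog ← 5. trader+insects → 6. trader ← 7. trader+frog →
Minimum trips = 7

7


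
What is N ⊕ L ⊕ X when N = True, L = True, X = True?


N = True, L = True, X = True
Step 1: N ⊕ L = True XOR True = False
Step 2: False ⊕ X = False XOR True = True
XOR is true when an odd number of operands are true.

True


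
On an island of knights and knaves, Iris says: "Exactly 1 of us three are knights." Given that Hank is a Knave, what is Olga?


Iris claims exactly 1 knights among Iris, Hank, Olga.
Given: Hank is a Knave.

Case 1: Iris is a Knight (tells truth)
  Then exactly 1 of the three are knights.
  Counting Iris, Hank: 1 knight(s) so far. Need 0 more → Olga = Knave.
Case 2: Iris is a Knave (lies)
  Then the count is NOT 1.
  If Olga = Knight, count = 1 = 1 → claim would be true, contradicts lie.
  If Olga = Knave, count = 0 ≠ 1 → lie confirmed ✓

Olga is a Knave.

Knave


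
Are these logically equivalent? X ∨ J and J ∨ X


Expression 1: X ∨ J
Expression 2: J ∨ X
Truth table (X J | Expr1 Expr2):
  T T |   T     T
  T F |   T     T
  F T |   T     T
  F F |   F     F
All 4 rows agree, so the expressions are logically equivalent.

Yes


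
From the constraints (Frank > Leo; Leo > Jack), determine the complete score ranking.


Constraints: Frank > Leo; Leo > Jack
Method: at each step, the next-highest is the one remaining person who never appears on the smaller side of a constraint between remaining people.
  Step 1: remaining {Leo, Frank, Jack}; on the smaller side: {Leo, Jack} → Frank is next (Frank > Leo).
  Step 2: remaining {Leo, Jack}; on the smaller side: {Jack} → Leo is next (Leo > Jack).
  Step 3: only Jack remains → lowest.
Final ranking (highest to lowest):

Frank > Leo > Jack


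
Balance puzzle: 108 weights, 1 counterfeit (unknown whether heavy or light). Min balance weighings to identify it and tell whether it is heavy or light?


Let n = 108. 216 possibilities (n weights × lighter/heavier); each weighing has 3 outcomes.
Bound for k weighings: say the first weighing puts j weights on each pan. If it tips, the 2j weighed weights remain suspects (each with a known direction) and k-1 weighings give 3^(k-1) outcomes; 3^(k-1) is odd, so 2j ≤ 3^(k-1) - 1. If it balances, the n - 2j unweighed weights remain with direction unknown: 2(n - 2j) ≤ 3^(k-1) - 1 by the same parity argument. Adding, n ≤ (3^(k-1) - 1) + (3^(k-1) - 1)/2 = (3^k - 3)/2, and the classical three-group strategy achieves this (3 weights in 2 weighings, 12 in 3, 39 in 4, 120 in 5).
So we need the smallest k with (3^k - 3)/2 ≥ 108.
k = 4: (3^4 - 3)/2 = 39 < 108 ✗
k = 5: (3^5 - 3)/2 = 120 ≥ 108 ✓

5


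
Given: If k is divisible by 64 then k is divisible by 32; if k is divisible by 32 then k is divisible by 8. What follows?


Hypothetical syllogism: P → Q, Q → R ⊢ P → R
Premise 1: k is divisible by 64 → k is divisible by 32
Premise 2: k is divisible by 32 → k is divisible by 8
Chain the implications: the middle term (k is divisible by 32) links the two.
Conclusion: If k is divisible by 64, then k is divisible by 8.

If k is divisible by 64, then k is divisible by 8.


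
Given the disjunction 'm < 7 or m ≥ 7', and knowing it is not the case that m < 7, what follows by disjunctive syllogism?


Disjunctive syllogism: P ∨ Q, ¬P ⊢ Q
Disjunction: m < 7 ∨ m ≥ 7
We know it is not the case that m < 7.
By disjunctive syllogism, the other disjunct must be true.

m ≥ 7


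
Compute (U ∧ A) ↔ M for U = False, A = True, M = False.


U = False, A = True, M = False
Step 1: U ∧ A = False AND True = False
Step 2: (False) ↔ M: true when both sides have same truth value.
Result: False ↔ False = True

True


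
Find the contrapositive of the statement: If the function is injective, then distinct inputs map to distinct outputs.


Original: If the function is injective, then distinct inputs map to distinct outputs
Contrapositive: If ¬Q, then ¬P
Negate Q: not (distinct inputs map to distinct outputs)
Negate P: not (the function is injective)

If not (distinct inputs map to distinct outputs), then not (the function is injective).


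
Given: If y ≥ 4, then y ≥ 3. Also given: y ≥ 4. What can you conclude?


Modus ponens: P → Q, P ⊢ Q
P: y ≥ 4
Q: y ≥ 3
We have P → Q and P is true.
By modus ponens, Q must be true.

y ≥ 3


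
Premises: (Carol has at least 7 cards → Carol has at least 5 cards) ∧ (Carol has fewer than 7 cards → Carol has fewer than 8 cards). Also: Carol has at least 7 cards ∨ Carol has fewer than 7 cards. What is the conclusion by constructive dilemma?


Constructive dilemma: (P → Q) ∧ (R → S), P ∨ R ⊢ Q ∨ S
Premise 1: Carol has at least 7 cards → Carol has at least 5 cards
Premise 2: Carol has fewer than 7 cards → Carol has fewer than 8 cards
Premise 3: Carol has at least 7 cards ∨ Carol has fewer than 7 cards
Case 1: Assuming Carol has at least 7 cards, then by Premise 1, Carol has at least 5 cards.
Case 2: Assuming Carol has fewer than 7 cards, then by Premise 2, Carol has fewer than 8 cards.
Since one of Carol has at least 7 cards or Carol has fewer than 7 cards must hold, we get Carol has at least 5 cards or Carol has fewer than 8 cards.

Carol has at least 5 cards or Carol has fewer than 8 cards.


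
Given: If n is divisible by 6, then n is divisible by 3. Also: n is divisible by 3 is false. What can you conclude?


Modus tollens: P → Q, ¬Q ⊢ ¬P
P: n is divisible by 6
Q: n is divisible by 3
We have P → Q and Q is false.
By modus tollens, P must be false.

It is not the case that n is divisible by 6


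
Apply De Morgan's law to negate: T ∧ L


De Morgan's law: ¬(P ∧ Q) ≡ ¬P ∨ ¬Q
¬(T ∧ L) = ¬T ∨ ¬L

¬T ∨ ¬L


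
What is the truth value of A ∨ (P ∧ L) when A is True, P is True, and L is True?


A = True, P = True, L = True
Step 1: P ∧ L = True AND True = True
Step 2: A ∨ True = True OR True = True
AND evaluated first (higher precedence); then OR applied.

True


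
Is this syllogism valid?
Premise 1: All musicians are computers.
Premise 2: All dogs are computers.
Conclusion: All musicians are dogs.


Premise 1: All musicians are computers.
Premise 2: All dogs are computers.
Conclusion: All musicians are dogs.
Fallacy: undistributed middle. computers is predicate in both.
Counterexample: musicians and dogs could be disjoint subsets of computers.

Invalid


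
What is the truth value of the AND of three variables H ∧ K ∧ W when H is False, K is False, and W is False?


H = False, K = False, W = False
Step 1: H ∧ K = False AND False = False
Step 2: (False) ∧ W = (False) AND False = False
AND is true only when ALL operands are true.

False


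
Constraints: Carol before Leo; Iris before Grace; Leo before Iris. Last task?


Constraints: Carol before Leo; Iris before Grace; Leo before Iris
The last task can have nothing scheduled after it, so it must never appear on the left of a 'before'.
Tasks appearing before some other task: Carol, Iris, Leo.
The only task not in that list is Grace → it is last.

Grace


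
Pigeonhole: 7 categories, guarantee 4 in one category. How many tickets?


Pigeonhole: to guarantee k in one of n categories, need (k-1)×n + 1.
k = 4, n = 7
Minimum = (4-1) × 7 + 1 = 3 × 7 + 1

22


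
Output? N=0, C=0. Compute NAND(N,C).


N AND C = 0
NOT(0) = 1

1


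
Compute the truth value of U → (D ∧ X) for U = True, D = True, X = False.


U = True, D = True, X = False
Step 1: D ∧ X = True AND False = False
Step 2: U → (False): false only when U=True and consequent=False.
Result: False

False


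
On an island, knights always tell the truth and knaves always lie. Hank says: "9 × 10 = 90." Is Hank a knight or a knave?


Statement: "9 × 10 = 90."
Actual: 9 × 10 = 90
Claimed: 90
Statement is TRUE → Hank tells the truth → Knight

Knight


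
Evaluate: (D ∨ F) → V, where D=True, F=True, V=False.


D = True, F = True, V = False
Expression: (D ∨ F) → V
Step 1: D ∨ F = True OR True = True
Step 2: (True) → V = True → False (false only if antecedent True and consequent False) = False

False


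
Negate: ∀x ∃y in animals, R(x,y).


Original: ∀x ∃y R(x,y)
Rule: ¬∀→∃, ¬∃→∀, negate predicate.
Negation: ∃x ∀y ¬R(x,y)

∃x ∀y ¬R(x,y)


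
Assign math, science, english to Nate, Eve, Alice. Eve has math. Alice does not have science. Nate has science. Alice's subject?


From clues:
  Nate → science
  Eve → math
By elimination, Alice gets the remaining.

english


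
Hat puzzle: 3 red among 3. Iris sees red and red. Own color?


Total red = 3, seen red = 2
Own red = 3 - 2 = 1
Iris's hat is red.

red


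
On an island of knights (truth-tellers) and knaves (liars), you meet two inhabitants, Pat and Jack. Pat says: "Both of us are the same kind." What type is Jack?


Pat says: "Both of us are the same kind."
Case 1: Pat is a Knight (truth-teller)
  Statement is true → they ARE the same → Jack is also a Knight
Case 2: Pat is a Knave (liar)
  Statement is false → they are NOT the same → Jack is a Knight
In both cases, Jack is a Knight.

Knight


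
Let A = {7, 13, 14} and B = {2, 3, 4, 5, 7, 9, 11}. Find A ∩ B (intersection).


A = {7, 13, 14}
B = {2, 3, 4, 5, 7, 9, 11}
Operation: intersection
Elements in both: 7

{7}


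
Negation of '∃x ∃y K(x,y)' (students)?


Original: ∃x ∃y K(x,y)
Rule: ¬∀→∃, ¬∃→∀, negate predicate.
Negation: ∀x ∀y ¬K(x,y)

∀x ∀y ¬K(x,y)


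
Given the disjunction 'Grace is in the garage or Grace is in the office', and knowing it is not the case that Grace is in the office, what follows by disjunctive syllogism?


Disjunctive syllogism: P ∨ Q, ¬P ⊢ Q
Disjunction: Grace is in the garage ∨ Grace is in the office
We know it is not the case that Grace is in the office.
By disjunctive syllogism, the other disjunct must be true.

Grace is in the garage


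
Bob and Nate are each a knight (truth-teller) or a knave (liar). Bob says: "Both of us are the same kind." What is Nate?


Bob says: "Both of us are the same kind."
Case 1: Bob is a Knight (truth-teller)
  Statement is true → they ARE the same → Nate is also a Knight
Case 2: Bob is a Knave (liar)
  Statement is false → they are NOT the same → Nate is a Knight
In both cases, Nate is a Knight.

Knight


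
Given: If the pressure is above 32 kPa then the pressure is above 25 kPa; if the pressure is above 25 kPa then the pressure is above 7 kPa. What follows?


Hypothetical syllogism: P → Q, Q → R ⊢ P → R
Premise 1: the pressure is above 32 kPa → the pressure is above 25 kPa
Premise 2: the pressure is above 25 kPa → the pressure is above 7 kPa
Chain the implications: the middle term (the pressure is above 25 kPa) links the two.
Conclusion: If the pressure is above 32 kPa, then the pressure is above 7 kPa.

If the pressure is above 32 kPa, then the pressure is above 7 kPa.


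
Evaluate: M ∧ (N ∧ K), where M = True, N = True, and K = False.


M = True, N = True, K = False
Step 1: N ∧ K = True AND False = False
Step 2: M ∧ False = True AND False = False
AND is true only when ALL operands are true.

False
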